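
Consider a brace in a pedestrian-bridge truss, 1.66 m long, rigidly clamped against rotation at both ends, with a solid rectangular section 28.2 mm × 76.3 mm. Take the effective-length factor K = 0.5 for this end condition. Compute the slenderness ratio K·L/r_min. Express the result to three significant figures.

For a rectangle r_min = b/√12 = 28.2/√12 = 8.141 mm
L_e = K·L = 0.5 × 1.66 m = 0.8300 m = 830.00 mm
λ = L_e / r_min = 830.00 / 8.141 = 102

λ ≈ 102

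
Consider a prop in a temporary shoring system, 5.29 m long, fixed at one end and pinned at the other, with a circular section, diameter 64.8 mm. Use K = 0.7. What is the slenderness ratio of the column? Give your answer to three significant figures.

λ ≈ 229

I = πd⁴/64 = π×64.8⁴/64 = 8.655×10^5 mm⁴
A = 3.298×10^3 mm²;  r_min = √(I/A) = √(8.655×10^5/3.298×10^3) = 16.20 mm
L_e = K·L = 0.7 × 5.29 m = 3.703 m = 3703.0 mm
λ = L_e / r_min = 3703.0 / 16.20 = 229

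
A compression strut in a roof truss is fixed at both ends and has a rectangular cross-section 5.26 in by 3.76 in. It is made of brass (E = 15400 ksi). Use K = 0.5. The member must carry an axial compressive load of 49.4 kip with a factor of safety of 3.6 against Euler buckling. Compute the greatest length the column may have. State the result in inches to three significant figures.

L_max ≈ 282 in

Buckling occurs about the weak axis: I_min = h·b³/12 with b = 3.76 in (the shorter side).
I_min = 5.26×3.76³/12 = 23.30 in⁴
Required critical load P_cr = n·P = 3.6 × 49.4 = 177.8 kip = 1.778×10^5 lb
From P_cr = π²EI/(K·L)²:  L = (1/K)·√(π²EI/P_cr) = (1/0.5)·√(π²×1.54×10^7×23.30/1.778×10^5)
L = 282 in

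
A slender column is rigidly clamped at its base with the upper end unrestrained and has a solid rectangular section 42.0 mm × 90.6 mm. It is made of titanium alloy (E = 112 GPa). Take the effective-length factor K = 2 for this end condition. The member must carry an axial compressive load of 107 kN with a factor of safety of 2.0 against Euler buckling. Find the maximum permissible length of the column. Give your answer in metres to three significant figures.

L_max ≈ 0.850 m

Buckling occurs about the weak axis: I_min = h·b³/12 with b = 42.0 mm (the shorter side).
I_min = 90.6×42.0³/12 = 5.594×10^5 mm⁴
I = 5.594×10^-7 m⁴
Required critical load P_cr = n·P = 2.0 × 107 = 214.0 kN = 2.140×10^5 N
From P_cr = π²EI/(K·L)²:  L = (1/K)·√(π²EI/P_cr) = (1/2)·√(π²×1.12×10^11×5.594×10^-7/2.140×10^5)
L = 0.850 m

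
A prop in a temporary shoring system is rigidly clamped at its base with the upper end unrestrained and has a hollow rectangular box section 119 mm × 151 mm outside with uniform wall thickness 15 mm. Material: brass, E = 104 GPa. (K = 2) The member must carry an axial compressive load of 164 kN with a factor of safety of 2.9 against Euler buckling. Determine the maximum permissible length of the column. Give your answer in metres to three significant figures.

L_max ≈ 2.76 m

Inner dimensions: h_i = 151 − 2×15 = 121.0 mm, b_i = 119 − 2×15 = 89.00 mm
Weak-axis I_min = (h_o·b_o³ − h_i·b_i³)/12 with b_o = 119, b_i = 89.00 mm (shorter outer/inner sides).
I_min = (151×119³ − 121.0×89.00³)/12 = 1.410×10^7 mm⁴
I = 1.410×10^-5 m⁴
Required critical load P_cr = n·P = 2.9 × 164 = 475.6 kN = 4.756×10^5 N
From P_cr = π²EI/(K·L)²:  L = (1/K)·√(π²EI/P_cr) = (1/2)·√(π²×1.04×10^11×1.410×10^-5/4.756×10^5)
L = 2.76 m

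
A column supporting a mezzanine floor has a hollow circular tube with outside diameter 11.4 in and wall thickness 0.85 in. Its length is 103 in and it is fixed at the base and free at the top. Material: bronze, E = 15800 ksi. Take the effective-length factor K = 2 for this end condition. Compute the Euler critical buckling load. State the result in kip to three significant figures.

Inner diameter d_i = 11.4 − 2×0.85 = 9.700 in
I = π(d_o⁴ − d_i⁴)/64 = π(11.4⁴ − 9.700⁴)/64 = 394.5 in⁴
Effective length L_e = K·L = 2 × 103 = 206.0 in
P_cr = π²EI / L_e² = π² × 15800×10³ × 394.5 / 206.0² = 1.450×10^6 lb

P_cr ≈ 1450 kip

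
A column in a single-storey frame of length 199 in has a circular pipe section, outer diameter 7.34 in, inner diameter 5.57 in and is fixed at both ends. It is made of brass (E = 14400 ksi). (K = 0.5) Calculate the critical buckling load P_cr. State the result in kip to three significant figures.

d_o = 7.34 in, d_i = 5.57 in
I = π(d_o⁴ − d_i⁴)/64 = π(7.34⁴ − 5.570⁴)/64 = 95.23 in⁴
Effective length L_e = K·L = 0.5 × 199 = 99.50 in
P_cr = π²EI / L_e² = π² × 14400×10³ × 95.23 / 99.50² = 1.367×10^6 lb

P_cr ≈ 1370 kip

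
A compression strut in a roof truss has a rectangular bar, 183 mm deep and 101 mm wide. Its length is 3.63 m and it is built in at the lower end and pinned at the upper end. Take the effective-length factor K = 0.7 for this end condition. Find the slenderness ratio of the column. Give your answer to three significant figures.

λ ≈ 87.2

Buckling occurs about the weak axis: I_min = h·b³/12 with b = 101 mm (the shorter side).
I_min = 183×101³/12 = 1.571×10^7 mm⁴
A = 1.848×10^4 mm²;  r_min = √(I/A) = √(1.571×10^7/1.848×10^4) = 29.16 mm
L_e = K·L = 0.7 × 3.63 m = 2.541 m = 2541.0 mm
λ = L_e / r_min = 2541.0 / 29.16 = 87.2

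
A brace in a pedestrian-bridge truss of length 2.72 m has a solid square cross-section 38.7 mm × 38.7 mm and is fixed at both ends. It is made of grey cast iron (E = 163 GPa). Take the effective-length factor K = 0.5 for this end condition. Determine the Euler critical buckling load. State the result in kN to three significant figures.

I = a⁴/12 = 38.7⁴/12 = 1.869×10^5 mm⁴
I = 1.869×10^5 mm⁴ = 1.869×10^-7 m⁴
Effective length L_e = K·L = 0.5 × 2.72 = 1.360 m
P_cr = π²EI / L_e² = π² × 163×10⁹ × 1.869×10^-7 / 1.360² = 1.626×10^5 N

P_cr ≈ 163 kN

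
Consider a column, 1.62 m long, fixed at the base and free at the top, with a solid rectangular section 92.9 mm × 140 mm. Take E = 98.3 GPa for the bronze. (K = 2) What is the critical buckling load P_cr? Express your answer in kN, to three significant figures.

Buckling occurs about the weak axis: I_min = h·b³/12 with b = 92.9 mm (the shorter side).
I_min = 140×92.9³/12 = 9.354×10^6 mm⁴
I = 9.354×10^6 mm⁴ = 9.354×10^-6 m⁴
Effective length L_e = K·L = 2 × 1.62 = 3.240 m
P_cr = π²EI / L_e² = π² × 98.3×10⁹ × 9.354×10^-6 / 3.240² = 8.645×10^5 N

P_cr ≈ 864 kN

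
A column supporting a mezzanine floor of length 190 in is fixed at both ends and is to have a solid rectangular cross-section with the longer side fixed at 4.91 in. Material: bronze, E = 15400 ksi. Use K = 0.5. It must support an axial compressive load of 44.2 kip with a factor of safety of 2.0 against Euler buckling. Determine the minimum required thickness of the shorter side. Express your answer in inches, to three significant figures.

Required P_cr = n·P = 2.0 × 44.2 = 88.40 kip
L_e = K·L = 0.5 × 190 = 95.00 in
Required I = P_cr·L_e²/(π²E) = 8.840×10^4 × 95.00² / (π² × 1.54×10^7) = 5.249 in⁴
Rectangle, weak axis: I_min = h·b³/12 with h = 4.91 in fixed  ⇒  b = (12I/h)^(1/3) = 2.34 in

b ≈ 2.34 in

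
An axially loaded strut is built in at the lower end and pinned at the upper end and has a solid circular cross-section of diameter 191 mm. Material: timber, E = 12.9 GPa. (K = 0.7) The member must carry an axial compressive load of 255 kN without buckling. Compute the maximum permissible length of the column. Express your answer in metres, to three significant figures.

I = πd⁴/64 = π×191⁴/64 = 6.533×10^7 mm⁴
I = 6.533×10^-5 m⁴
At the buckling limit P_cr = P = 2.550×10^5 N
From P_cr = π²EI/(K·L)²:  L = (1/K)·√(π²EI/P_cr) = (1/0.7)·√(π²×1.29×10^10×6.533×10^-5/2.550×10^5)
L = 8.16 m

L_max ≈ 8.16 m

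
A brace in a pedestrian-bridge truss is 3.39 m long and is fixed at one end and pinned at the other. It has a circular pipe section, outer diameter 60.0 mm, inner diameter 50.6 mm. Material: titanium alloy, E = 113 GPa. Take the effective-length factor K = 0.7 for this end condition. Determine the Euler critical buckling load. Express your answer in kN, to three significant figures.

d_o = 60.0 mm, d_i = 50.6 mm
I = π(d_o⁴ − d_i⁴)/64 = π(60.0⁴ − 50.60⁴)/64 = 3.144×10^5 mm⁴
I = 3.144×10^5 mm⁴ = 3.144×10^-7 m⁴
Effective length L_e = K·L = 0.7 × 3.39 = 2.373 m
P_cr = π²EI / L_e² = π² × 113×10⁹ × 3.144×10^-7 / 2.373² = 6.226×10^4 N

P_cr ≈ 62.3 kN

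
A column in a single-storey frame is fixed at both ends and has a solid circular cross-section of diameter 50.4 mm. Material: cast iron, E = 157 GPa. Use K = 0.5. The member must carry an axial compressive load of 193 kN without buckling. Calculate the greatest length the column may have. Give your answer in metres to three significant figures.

L_max ≈ 3.19 m

I = πd⁴/64 = π×50.4⁴/64 = 3.167×10^5 mm⁴
I = 3.167×10^-7 m⁴
At the buckling limit P_cr = P = 1.930×10^5 N
From P_cr = π²EI/(K·L)²:  L = (1/K)·√(π²EI/P_cr) = (1/0.5)·√(π²×1.57×10^11×3.167×10^-7/1.930×10^5)
L = 3.19 m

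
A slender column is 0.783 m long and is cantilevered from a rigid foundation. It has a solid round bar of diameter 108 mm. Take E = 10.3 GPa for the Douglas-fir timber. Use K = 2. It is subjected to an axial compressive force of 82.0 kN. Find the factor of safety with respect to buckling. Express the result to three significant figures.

n ≈ 3.38

I = πd⁴/64 = π×108⁴/64 = 6.678×10^6 mm⁴
I = 6.678×10^6 mm⁴ = 6.678×10^-6 m⁴
Effective length L_e = K·L = 2 × 0.783 = 1.566 m
P_cr = π²EI / L_e² = π² × 10.3×10⁹ × 6.678×10^-6 / 1.566² = 2.768×10^5 N
Factor of safety n = P_cr / P = 276.83 / 82.0 = 3.38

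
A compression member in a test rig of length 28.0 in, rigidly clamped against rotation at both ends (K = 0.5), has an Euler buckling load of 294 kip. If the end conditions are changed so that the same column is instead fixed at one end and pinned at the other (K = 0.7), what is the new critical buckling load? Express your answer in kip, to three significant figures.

P_cr ≈ 150 kip

P_cr ∝ 1/K², so P_cr,new = P_cr,old × (K_old/K_new)² = 294 × (0.5/0.7)²
= 294 × 0.5102 = 150 kip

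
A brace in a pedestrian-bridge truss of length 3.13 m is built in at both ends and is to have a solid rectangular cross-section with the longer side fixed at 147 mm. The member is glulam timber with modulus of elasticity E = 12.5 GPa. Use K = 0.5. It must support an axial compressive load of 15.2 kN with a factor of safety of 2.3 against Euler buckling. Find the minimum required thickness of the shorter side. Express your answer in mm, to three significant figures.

Required P_cr = n·P = 2.3 × 15.2 = 34.96 kN
L_e = K·L = 0.5 × 3.13 = 1.565 m
Required I = P_cr·L_e²/(π²E) = 3.496×10^4 × 1.565² / (π² × 1.25×10^10) = 6.940×10^-7 m⁴
I_req = 6.940×10^5 mm⁴
Rectangle, weak axis: I_min = h·b³/12 with h = 147 mm fixed  ⇒  b = (12I/h)^(1/3) = 38.4 mm

b ≈ 38.4 mm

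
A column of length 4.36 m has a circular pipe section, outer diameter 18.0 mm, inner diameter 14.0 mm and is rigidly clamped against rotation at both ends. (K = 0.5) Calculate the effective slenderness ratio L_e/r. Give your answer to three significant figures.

λ ≈ 382

d_o = 18.0 mm, d_i = 14.0 mm
I = π(d_o⁴ − d_i⁴)/64 = π(18.0⁴ − 14.00⁴)/64 = 3.267×10^3 mm⁴
A = 100.5 mm²;  r_min = √(I/A) = √(3.267×10^3/100.5) = 5.701 mm
L_e = K·L = 0.5 × 4.36 m = 2.180 m = 2180.0 mm
λ = L_e / r_min = 2180.0 / 5.701 = 382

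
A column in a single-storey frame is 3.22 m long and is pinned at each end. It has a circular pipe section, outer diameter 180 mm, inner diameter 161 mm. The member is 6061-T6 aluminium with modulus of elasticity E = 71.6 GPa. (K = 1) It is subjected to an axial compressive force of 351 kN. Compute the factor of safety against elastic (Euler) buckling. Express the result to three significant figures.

n ≈ 3.60

d_o = 180 mm, d_i = 161 mm
I = π(d_o⁴ − d_i⁴)/64 = π(180⁴ − 161.0⁴)/64 = 1.855×10^7 mm⁴
I = 1.855×10^7 mm⁴ = 1.855×10^-5 m⁴
Effective length L_e = K·L = 1 × 3.22 = 3.220 m
P_cr = π²EI / L_e² = π² × 71.6×10⁹ × 1.855×10^-5 / 3.220² = 1.264×10^6 N
Factor of safety n = P_cr / P = 1264.2 / 351 = 3.60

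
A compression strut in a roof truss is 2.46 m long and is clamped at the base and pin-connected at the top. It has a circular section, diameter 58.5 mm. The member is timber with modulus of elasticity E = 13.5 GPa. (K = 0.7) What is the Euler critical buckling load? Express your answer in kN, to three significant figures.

I = πd⁴/64 = π×58.5⁴/64 = 5.749×10^5 mm⁴
I = 5.749×10^5 mm⁴ = 5.749×10^-7 m⁴
Effective length L_e = K·L = 0.7 × 2.46 = 1.722 m
P_cr = π²EI / L_e² = π² × 13.5×10⁹ × 5.749×10^-7 / 1.722² = 2.583×10^4 N

P_cr ≈ 25.8 kN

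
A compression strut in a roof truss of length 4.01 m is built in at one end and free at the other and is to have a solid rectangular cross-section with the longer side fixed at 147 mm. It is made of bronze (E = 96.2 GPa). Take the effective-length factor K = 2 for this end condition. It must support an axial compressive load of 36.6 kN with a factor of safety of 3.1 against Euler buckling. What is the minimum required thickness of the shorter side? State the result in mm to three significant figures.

Required P_cr = n·P = 3.1 × 36.6 = 113.5 kN
L_e = K·L = 2 × 4.01 = 8.020 m
Required I = P_cr·L_e²/(π²E) = 1.135×10^5 × 8.020² / (π² × 9.62×10^10) = 7.686×10^-6 m⁴
I_req = 7.686×10^6 mm⁴
Rectangle, weak axis: I_min = h·b³/12 with h = 147 mm fixed  ⇒  b = (12I/h)^(1/3) = 85.6 mm

b ≈ 85.6 mm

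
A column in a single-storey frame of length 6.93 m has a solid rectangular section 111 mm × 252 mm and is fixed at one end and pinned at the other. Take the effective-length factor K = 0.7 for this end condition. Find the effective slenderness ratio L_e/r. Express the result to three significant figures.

λ ≈ 151

Buckling occurs about the weak axis: I_min = h·b³/12 with b = 111 mm (the shorter side).
I_min = 252×111³/12 = 2.872×10^7 mm⁴
A = 2.797×10^4 mm²;  r_min = √(I/A) = √(2.872×10^7/2.797×10^4) = 32.04 mm
L_e = K·L = 0.7 × 6.93 m = 4.851 m = 4851.0 mm
λ = L_e / r_min = 4851.0 / 32.04 = 151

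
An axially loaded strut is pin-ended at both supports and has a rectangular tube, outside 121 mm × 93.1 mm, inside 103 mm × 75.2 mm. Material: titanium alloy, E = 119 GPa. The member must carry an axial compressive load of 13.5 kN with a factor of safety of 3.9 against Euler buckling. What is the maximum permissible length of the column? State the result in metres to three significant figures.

Weak-axis I_min = (h_o·b_o³ − h_i·b_i³)/12 with b_o = 93.1, b_i = 75.20 mm (shorter outer/inner sides).
I_min = (121×93.1³ − 103.0×75.20³)/12 = 4.487×10^6 mm⁴
I = 4.487×10^-6 m⁴
Required critical load P_cr = n·P = 3.9 × 13.5 = 52.65 kN = 5.265×10^4 N
From P_cr = π²EI/(K·L)²:  L = (1/K)·√(π²EI/P_cr) = (1/1)·√(π²×1.19×10^11×4.487×10^-6/5.265×10^4)
L = 10.0 m

L_max ≈ 10.0 m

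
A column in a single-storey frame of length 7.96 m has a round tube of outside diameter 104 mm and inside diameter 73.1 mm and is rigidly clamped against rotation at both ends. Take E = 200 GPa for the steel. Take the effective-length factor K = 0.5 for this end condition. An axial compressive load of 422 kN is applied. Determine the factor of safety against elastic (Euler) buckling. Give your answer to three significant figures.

n ≈ 1.28

d_o = 104 mm, d_i = 73.1 mm
I = π(d_o⁴ − d_i⁴)/64 = π(104⁴ − 73.10⁴)/64 = 4.341×10^6 mm⁴
I = 4.341×10^6 mm⁴ = 4.341×10^-6 m⁴
Effective length L_e = K·L = 0.5 × 7.96 = 3.980 m
P_cr = π²EI / L_e² = π² × 200×10⁹ × 4.341×10^-6 / 3.980² = 5.409×10^5 N
Factor of safety n = P_cr / P = 540.93 / 422 = 1.28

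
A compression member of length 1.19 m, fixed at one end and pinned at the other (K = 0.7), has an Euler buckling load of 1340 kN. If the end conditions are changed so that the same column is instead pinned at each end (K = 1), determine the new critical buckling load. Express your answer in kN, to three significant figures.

P_cr ≈ 657 kN

P_cr ∝ 1/K², so P_cr,new = P_cr,old × (K_old/K_new)² = 1340 × (0.7/1)²
= 1340 × 0.4900 = 657 kN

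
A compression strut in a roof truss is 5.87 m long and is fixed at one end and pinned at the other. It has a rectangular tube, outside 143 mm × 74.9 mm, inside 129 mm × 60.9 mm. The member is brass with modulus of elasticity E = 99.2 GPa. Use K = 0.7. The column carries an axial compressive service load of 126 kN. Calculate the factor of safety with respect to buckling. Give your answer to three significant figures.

Weak-axis I_min = (h_o·b_o³ − h_i·b_i³)/12 with b_o = 74.9, b_i = 60.90 mm (shorter outer/inner sides).
I_min = (143×74.9³ − 129.0×60.90³)/12 = 2.579×10^6 mm⁴
I = 2.579×10^6 mm⁴ = 2.579×10^-6 m⁴
Effective length L_e = K·L = 0.7 × 5.87 = 4.109 m
P_cr = π²EI / L_e² = π² × 99.2×10⁹ × 2.579×10^-6 / 4.109² = 1.496×10^5 N
Factor of safety n = P_cr / P = 149.56 / 126 = 1.19

n ≈ 1.19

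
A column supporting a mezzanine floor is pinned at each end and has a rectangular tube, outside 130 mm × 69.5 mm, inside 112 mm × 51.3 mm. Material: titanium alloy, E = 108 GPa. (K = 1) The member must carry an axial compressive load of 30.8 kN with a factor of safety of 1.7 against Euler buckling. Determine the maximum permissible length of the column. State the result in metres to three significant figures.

Weak-axis I_min = (h_o·b_o³ − h_i·b_i³)/12 with b_o = 69.5, b_i = 51.30 mm (shorter outer/inner sides).
I_min = (130×69.5³ − 112.0×51.30³)/12 = 2.377×10^6 mm⁴
I = 2.377×10^-6 m⁴
Required critical load P_cr = n·P = 1.7 × 30.8 = 52.36 kN = 5.236×10^4 N
From P_cr = π²EI/(K·L)²:  L = (1/K)·√(π²EI/P_cr) = (1/1)·√(π²×1.08×10^11×2.377×10^-6/5.236×10^4)
L = 6.96 m

L_max ≈ 6.96 m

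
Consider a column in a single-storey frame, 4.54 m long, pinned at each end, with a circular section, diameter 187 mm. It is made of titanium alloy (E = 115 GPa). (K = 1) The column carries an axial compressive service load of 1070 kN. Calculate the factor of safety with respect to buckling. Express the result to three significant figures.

I = πd⁴/64 = π×187⁴/64 = 6.003×10^7 mm⁴
I = 6.003×10^7 mm⁴ = 6.003×10^-5 m⁴
Effective length L_e = K·L = 1 × 4.54 = 4.540 m
P_cr = π²EI / L_e² = π² × 115×10⁹ × 6.003×10^-5 / 4.540² = 3.305×10^6 N
Factor of safety n = P_cr / P = 3305.4 / 1070 = 3.09

n ≈ 3.09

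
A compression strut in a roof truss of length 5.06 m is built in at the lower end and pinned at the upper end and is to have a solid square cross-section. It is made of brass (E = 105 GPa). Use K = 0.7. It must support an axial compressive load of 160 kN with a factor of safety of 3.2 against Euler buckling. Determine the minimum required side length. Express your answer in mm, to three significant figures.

Required P_cr = n·P = 3.2 × 160 = 512.0 kN
L_e = K·L = 0.7 × 5.06 = 3.542 m
Required I = P_cr·L_e²/(π²E) = 5.120×10^5 × 3.542² / (π² × 1.05×10^11) = 6.198×10^-6 m⁴
I_req = 6.198×10^6 mm⁴
Solid square: I = a⁴/12  ⇒  a = (12I)^(1/4) = (12×6.198×10^6)^(1/4) = 92.9 mm

a ≈ 92.9 mm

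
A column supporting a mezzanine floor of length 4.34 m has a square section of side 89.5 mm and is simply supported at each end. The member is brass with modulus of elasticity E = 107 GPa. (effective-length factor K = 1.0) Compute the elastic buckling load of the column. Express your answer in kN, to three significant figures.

I = a⁴/12 = 89.5⁴/12 = 5.347×10^6 mm⁴
I = 5.347×10^6 mm⁴ = 5.347×10^-6 m⁴
Effective length L_e = K·L = 1 × 4.34 = 4.340 m
P_cr = π²EI / L_e² = π² × 107×10⁹ × 5.347×10^-6 / 4.340² = 2.998×10^5 N

P_cr ≈ 300 kN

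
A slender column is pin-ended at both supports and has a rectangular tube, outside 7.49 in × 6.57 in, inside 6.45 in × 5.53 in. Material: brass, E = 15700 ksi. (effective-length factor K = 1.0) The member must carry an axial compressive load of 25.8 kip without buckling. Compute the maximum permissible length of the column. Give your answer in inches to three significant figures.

Weak-axis I_min = (h_o·b_o³ − h_i·b_i³)/12 with b_o = 6.57, b_i = 5.530 in (shorter outer/inner sides).
I_min = (7.49×6.57³ − 6.450×5.530³)/12 = 86.11 in⁴
At the buckling limit P_cr = P = 2.580×10^4 lb
From P_cr = π²EI/(K·L)²:  L = (1/K)·√(π²EI/P_cr) = (1/1)·√(π²×1.57×10^7×86.11/2.580×10^4)
L = 719 in

L_max ≈ 719 in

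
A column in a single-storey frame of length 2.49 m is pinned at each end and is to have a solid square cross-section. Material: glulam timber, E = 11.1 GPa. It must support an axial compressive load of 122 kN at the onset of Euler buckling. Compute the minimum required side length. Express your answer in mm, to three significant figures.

L_e = K·L = 1 × 2.49 = 2.490 m
Required I = P_cr·L_e²/(π²E) = 1.220×10^5 × 2.490² / (π² × 1.11×10^10) = 6.905×10^-6 m⁴
I_req = 6.905×10^6 mm⁴
Solid square: I = a⁴/12  ⇒  a = (12I)^(1/4) = (12×6.905×10^6)^(1/4) = 95.4 mm

a ≈ 95.4 mm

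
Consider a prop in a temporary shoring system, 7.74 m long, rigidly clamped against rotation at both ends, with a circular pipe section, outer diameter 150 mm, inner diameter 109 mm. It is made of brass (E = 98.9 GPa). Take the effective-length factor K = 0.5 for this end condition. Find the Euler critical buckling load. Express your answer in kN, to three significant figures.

d_o = 150 mm, d_i = 109 mm
I = π(d_o⁴ − d_i⁴)/64 = π(150⁴ − 109.0⁴)/64 = 1.792×10^7 mm⁴
I = 1.792×10^7 mm⁴ = 1.792×10^-5 m⁴
Effective length L_e = K·L = 0.5 × 7.74 = 3.870 m
P_cr = π²EI / L_e² = π² × 98.9×10⁹ × 1.792×10^-5 / 3.870² = 1.168×10^6 N

P_cr ≈ 1170 kN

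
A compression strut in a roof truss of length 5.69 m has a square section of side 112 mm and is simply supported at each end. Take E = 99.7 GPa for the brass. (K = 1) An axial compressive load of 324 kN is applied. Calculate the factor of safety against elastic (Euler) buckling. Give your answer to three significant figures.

n ≈ 1.23

I = a⁴/12 = 112⁴/12 = 1.311×10^7 mm⁴
I = 1.311×10^7 mm⁴ = 1.311×10^-5 m⁴
Effective length L_e = K·L = 1 × 5.69 = 5.690 m
P_cr = π²EI / L_e² = π² × 99.7×10⁹ × 1.311×10^-5 / 5.690² = 3.985×10^5 N
Factor of safety n = P_cr / P = 398.53 / 324 = 1.23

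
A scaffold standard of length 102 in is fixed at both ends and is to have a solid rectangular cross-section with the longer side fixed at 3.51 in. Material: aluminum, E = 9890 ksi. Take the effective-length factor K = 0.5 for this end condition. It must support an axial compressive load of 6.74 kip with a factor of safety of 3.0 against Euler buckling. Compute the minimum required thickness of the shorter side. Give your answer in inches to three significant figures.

b ≈ 1.23 in

Required P_cr = n·P = 3.0 × 6.74 = 20.22 kip
L_e = K·L = 0.5 × 102 = 51.00 in
Required I = P_cr·L_e²/(π²E) = 2.022×10^4 × 51.00² / (π² × 9.89×10^6) = 0.5388 in⁴
Rectangle, weak axis: I_min = h·b³/12 with h = 3.51 in fixed  ⇒  b = (12I/h)^(1/3) = 1.23 in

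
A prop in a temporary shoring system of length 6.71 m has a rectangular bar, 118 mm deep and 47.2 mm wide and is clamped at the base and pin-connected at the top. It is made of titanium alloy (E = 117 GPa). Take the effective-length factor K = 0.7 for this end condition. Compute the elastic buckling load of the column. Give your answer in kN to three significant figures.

Buckling occurs about the weak axis: I_min = h·b³/12 with b = 47.2 mm (the shorter side).
I_min = 118×47.2³/12 = 1.034×10^6 mm⁴
I = 1.034×10^6 mm⁴ = 1.034×10^-6 m⁴
Effective length L_e = K·L = 0.7 × 6.71 = 4.697 m
P_cr = π²EI / L_e² = π² × 117×10⁹ × 1.034×10^-6 / 4.697² = 5.412×10^4 N

P_cr ≈ 54.1 kN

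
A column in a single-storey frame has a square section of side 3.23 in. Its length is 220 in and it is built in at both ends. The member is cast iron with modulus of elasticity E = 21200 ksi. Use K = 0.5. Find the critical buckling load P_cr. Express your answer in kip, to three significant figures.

I = a⁴/12 = 3.23⁴/12 = 9.070 in⁴
Effective length L_e = K·L = 0.5 × 220 = 110.0 in
P_cr = π²EI / L_e² = π² × 21200×10³ × 9.070 / 110.0² = 1.568×10^5 lb

P_cr ≈ 157 kip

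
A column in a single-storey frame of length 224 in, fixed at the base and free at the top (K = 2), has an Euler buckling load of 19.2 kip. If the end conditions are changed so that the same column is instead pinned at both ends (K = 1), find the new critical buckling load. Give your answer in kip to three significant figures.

P_cr ≈ 76.8 kip

P_cr ∝ 1/K², so P_cr,new = P_cr,old × (K_old/K_new)² = 19.2 × (2/1)²
= 19.2 × 4.000 = 76.8 kip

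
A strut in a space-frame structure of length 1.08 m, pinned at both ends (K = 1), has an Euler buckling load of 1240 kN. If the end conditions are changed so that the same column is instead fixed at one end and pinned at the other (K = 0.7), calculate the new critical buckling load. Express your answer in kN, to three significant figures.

P_cr ∝ 1/K², so P_cr,new = P_cr,old × (K_old/K_new)² = 1240 × (1/0.7)²
= 1240 × 2.041 = 2530 kN

P_cr ≈ 2530 kN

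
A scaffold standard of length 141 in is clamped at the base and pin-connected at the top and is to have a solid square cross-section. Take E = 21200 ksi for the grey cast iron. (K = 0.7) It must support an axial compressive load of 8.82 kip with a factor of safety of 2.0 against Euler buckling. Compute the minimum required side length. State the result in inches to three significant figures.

Required P_cr = n·P = 2.0 × 8.82 = 17.64 kip
L_e = K·L = 0.7 × 141 = 98.70 in
Required I = P_cr·L_e²/(π²E) = 1.764×10^4 × 98.70² / (π² × 2.12×10^7) = 0.8213 in⁴
Solid square: I = a⁴/12  ⇒  a = (12I)^(1/4) = (12×0.8213)^(1/4) = 1.77 in

a ≈ 1.77 in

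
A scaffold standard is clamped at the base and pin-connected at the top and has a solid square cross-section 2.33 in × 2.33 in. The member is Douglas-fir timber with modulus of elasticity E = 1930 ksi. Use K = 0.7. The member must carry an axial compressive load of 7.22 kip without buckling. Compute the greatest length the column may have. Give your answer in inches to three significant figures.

I = a⁴/12 = 2.33⁴/12 = 2.456 in⁴
At the buckling limit P_cr = P = 7.220×10^3 lb
From P_cr = π²EI/(K·L)²:  L = (1/K)·√(π²EI/P_cr) = (1/0.7)·√(π²×1.93×10^6×2.456/7.220×10^3)
L = 115 in

L_max ≈ 115 in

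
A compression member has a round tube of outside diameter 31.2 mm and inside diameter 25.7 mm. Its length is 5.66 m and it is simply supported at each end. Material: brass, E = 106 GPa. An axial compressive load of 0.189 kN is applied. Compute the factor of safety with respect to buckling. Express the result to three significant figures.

d_o = 31.2 mm, d_i = 25.7 mm
I = π(d_o⁴ − d_i⁴)/64 = π(31.2⁴ − 25.70⁴)/64 = 2.510×10^4 mm⁴
I = 2.510×10^4 mm⁴ = 2.510×10^-8 m⁴
Effective length L_e = K·L = 1 × 5.66 = 5.660 m
P_cr = π²EI / L_e² = π² × 106×10⁹ × 2.510×10^-8 / 5.660² = 819.7 N
Factor of safety n = P_cr / P = 0.81969 / 0.189 = 4.34

n ≈ 4.34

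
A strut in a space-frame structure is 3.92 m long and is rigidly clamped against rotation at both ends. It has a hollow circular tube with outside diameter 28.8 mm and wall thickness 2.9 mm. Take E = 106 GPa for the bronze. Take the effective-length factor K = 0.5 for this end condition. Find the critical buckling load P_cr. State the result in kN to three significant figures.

Inner diameter d_i = 28.8 − 2×2.9 = 23.00 mm
I = π(d_o⁴ − d_i⁴)/64 = π(28.8⁴ − 23.00⁴)/64 = 2.003×10^4 mm⁴
I = 2.003×10^4 mm⁴ = 2.003×10^-8 m⁴
Effective length L_e = K·L = 0.5 × 3.92 = 1.960 m
P_cr = π²EI / L_e² = π² × 106×10⁹ × 2.003×10^-8 / 1.960² = 5.456×10^3 N

P_cr ≈ 5.46 kN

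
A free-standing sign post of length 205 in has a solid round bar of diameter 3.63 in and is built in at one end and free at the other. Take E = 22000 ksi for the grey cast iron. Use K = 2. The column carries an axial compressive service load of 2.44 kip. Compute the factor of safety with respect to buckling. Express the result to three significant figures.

I = πd⁴/64 = π×3.63⁴/64 = 8.523 in⁴
Effective length L_e = K·L = 2 × 205 = 410.0 in
P_cr = π²EI / L_e² = π² × 22000×10³ × 8.523 / 410.0² = 1.101×10^4 lb
Factor of safety n = P_cr / P = 11.009 / 2.44 = 4.51

n ≈ 4.51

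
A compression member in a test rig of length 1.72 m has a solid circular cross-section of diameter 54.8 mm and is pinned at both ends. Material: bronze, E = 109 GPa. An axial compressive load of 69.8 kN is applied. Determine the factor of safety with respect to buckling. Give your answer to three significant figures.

n ≈ 2.31

I = πd⁴/64 = π×54.8⁴/64 = 4.427×10^5 mm⁴
I = 4.427×10^5 mm⁴ = 4.427×10^-7 m⁴
Effective length L_e = K·L = 1 × 1.72 = 1.720 m
P_cr = π²EI / L_e² = π² × 109×10⁹ × 4.427×10^-7 / 1.720² = 1.610×10^5 N
Factor of safety n = P_cr / P = 160.98 / 69.8 = 2.31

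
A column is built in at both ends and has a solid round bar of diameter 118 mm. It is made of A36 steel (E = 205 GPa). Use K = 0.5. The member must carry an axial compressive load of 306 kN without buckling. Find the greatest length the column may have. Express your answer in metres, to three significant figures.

L_max ≈ 15.9 m

I = πd⁴/64 = π×118⁴/64 = 9.517×10^6 mm⁴
I = 9.517×10^-6 m⁴
At the buckling limit P_cr = P = 3.060×10^5 N
From P_cr = π²EI/(K·L)²:  L = (1/K)·√(π²EI/P_cr) = (1/0.5)·√(π²×2.05×10^11×9.517×10^-6/3.060×10^5)
L = 15.9 m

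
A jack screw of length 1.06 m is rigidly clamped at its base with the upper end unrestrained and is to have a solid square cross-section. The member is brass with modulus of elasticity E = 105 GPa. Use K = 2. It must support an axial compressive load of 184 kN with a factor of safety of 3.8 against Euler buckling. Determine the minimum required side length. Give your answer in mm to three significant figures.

a ≈ 77.7 mm

Required P_cr = n·P = 3.8 × 184 = 699.2 kN
L_e = K·L = 2 × 1.06 = 2.120 m
Required I = P_cr·L_e²/(π²E) = 6.992×10^5 × 2.120² / (π² × 1.05×10^11) = 3.032×10^-6 m⁴
I_req = 3.032×10^6 mm⁴
Solid square: I = a⁴/12  ⇒  a = (12I)^(1/4) = (12×3.032×10^6)^(1/4) = 77.7 mm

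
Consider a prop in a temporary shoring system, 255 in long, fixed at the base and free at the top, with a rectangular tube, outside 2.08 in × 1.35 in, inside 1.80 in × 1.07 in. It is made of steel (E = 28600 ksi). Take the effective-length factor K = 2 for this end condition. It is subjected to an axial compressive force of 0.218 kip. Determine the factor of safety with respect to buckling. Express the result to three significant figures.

n ≈ 1.21

Weak-axis I_min = (h_o·b_o³ − h_i·b_i³)/12 with b_o = 1.35, b_i = 1.070 in (shorter outer/inner sides).
I_min = (2.08×1.35³ − 1.800×1.070³)/12 = 0.2427 in⁴
Effective length L_e = K·L = 2 × 255 = 510.0 in
P_cr = π²EI / L_e² = π² × 28600×10³ × 0.2427 / 510.0² = 263.4 lb
Factor of safety n = P_cr / P = 0.26340 / 0.218 = 1.21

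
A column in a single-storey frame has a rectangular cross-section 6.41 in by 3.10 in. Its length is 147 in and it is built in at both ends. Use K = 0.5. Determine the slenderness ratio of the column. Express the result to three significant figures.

λ ≈ 82.1

For a rectangle r_min = b/√12 = 3.10/√12 = 0.8949 in
L_e = K·L = 0.5 × 147 = 73.50 in
λ = L_e / r_min = 73.500 / 0.8949 = 82.1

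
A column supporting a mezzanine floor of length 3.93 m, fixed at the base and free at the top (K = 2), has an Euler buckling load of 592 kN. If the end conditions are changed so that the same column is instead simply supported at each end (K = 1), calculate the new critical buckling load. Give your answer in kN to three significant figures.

P_cr ∝ 1/K², so P_cr,new = P_cr,old × (K_old/K_new)² = 592 × (2/1)²
= 592 × 4.000 = 2370 kN

P_cr ≈ 2370 kN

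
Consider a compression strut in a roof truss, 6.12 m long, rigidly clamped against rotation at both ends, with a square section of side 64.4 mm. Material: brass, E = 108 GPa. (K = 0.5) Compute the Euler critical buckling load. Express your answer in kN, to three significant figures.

P_cr ≈ 163 kN

I = a⁴/12 = 64.4⁴/12 = 1.433×10^6 mm⁴
I = 1.433×10^6 mm⁴ = 1.433×10^-6 m⁴
Effective length L_e = K·L = 0.5 × 6.12 = 3.060 m
P_cr = π²EI / L_e² = π² × 108×10⁹ × 1.433×10^-6 / 3.060² = 1.632×10^5 N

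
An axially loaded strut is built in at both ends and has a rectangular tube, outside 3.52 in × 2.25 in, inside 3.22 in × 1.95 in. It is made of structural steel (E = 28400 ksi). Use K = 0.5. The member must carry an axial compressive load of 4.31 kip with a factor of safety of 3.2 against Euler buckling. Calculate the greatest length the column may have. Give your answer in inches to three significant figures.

L_max ≈ 331 in

Weak-axis I_min = (h_o·b_o³ − h_i·b_i³)/12 with b_o = 2.25, b_i = 1.950 in (shorter outer/inner sides).
I_min = (3.52×2.25³ − 3.220×1.950³)/12 = 1.352 in⁴
Required critical load P_cr = n·P = 3.2 × 4.31 = 13.79 kip = 1.379×10^4 lb
From P_cr = π²EI/(K·L)²:  L = (1/K)·√(π²EI/P_cr) = (1/0.5)·√(π²×2.84×10^7×1.352/1.379×10^4)
L = 331 in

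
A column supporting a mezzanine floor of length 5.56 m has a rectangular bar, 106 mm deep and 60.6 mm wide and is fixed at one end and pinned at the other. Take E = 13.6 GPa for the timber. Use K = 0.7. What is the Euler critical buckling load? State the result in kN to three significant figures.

P_cr ≈ 17.4 kN

Buckling occurs about the weak axis: I_min = h·b³/12 with b = 60.6 mm (the shorter side).
I_min = 106×60.6³/12 = 1.966×10^6 mm⁴
I = 1.966×10^6 mm⁴ = 1.966×10^-6 m⁴
Effective length L_e = K·L = 0.7 × 5.56 = 3.892 m
P_cr = π²EI / L_e² = π² × 13.6×10⁹ × 1.966×10^-6 / 3.892² = 1.742×10^4 N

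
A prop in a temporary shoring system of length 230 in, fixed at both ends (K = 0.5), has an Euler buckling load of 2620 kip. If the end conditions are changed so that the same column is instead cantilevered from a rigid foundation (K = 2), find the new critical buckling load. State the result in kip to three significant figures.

P_cr ≈ 164 kip

P_cr ∝ 1/K², so P_cr,new = P_cr,old × (K_old/K_new)² = 2620 × (0.5/2)²
= 2620 × 0.06250 = 164 kip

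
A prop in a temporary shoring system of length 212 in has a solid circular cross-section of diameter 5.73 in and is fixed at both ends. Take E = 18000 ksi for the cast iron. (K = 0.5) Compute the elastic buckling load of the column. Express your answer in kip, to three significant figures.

P_cr ≈ 837 kip

I = πd⁴/64 = π×5.73⁴/64 = 52.92 in⁴
Effective length L_e = K·L = 0.5 × 212 = 106.0 in
P_cr = π²EI / L_e² = π² × 18000×10³ × 52.92 / 106.0² = 8.367×10^5 lb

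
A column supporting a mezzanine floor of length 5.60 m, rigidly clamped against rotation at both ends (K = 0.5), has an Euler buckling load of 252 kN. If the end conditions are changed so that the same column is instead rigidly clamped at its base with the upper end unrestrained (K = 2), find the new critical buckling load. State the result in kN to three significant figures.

P_cr ≈ 15.8 kN

P_cr ∝ 1/K², so P_cr,new = P_cr,old × (K_old/K_new)² = 252 × (0.5/2)²
= 252 × 0.06250 = 15.8 kN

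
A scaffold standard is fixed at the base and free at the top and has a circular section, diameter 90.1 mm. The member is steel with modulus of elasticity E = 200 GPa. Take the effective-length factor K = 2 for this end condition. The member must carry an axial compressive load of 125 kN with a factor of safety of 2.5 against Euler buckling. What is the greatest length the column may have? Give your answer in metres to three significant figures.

L_max ≈ 2.26 m

I = πd⁴/64 = π×90.1⁴/64 = 3.235×10^6 mm⁴
I = 3.235×10^-6 m⁴
Required critical load P_cr = n·P = 2.5 × 125 = 312.5 kN = 3.125×10^5 N
From P_cr = π²EI/(K·L)²:  L = (1/K)·√(π²EI/P_cr) = (1/2)·√(π²×2.00×10^11×3.235×10^-6/3.125×10^5)
L = 2.26 m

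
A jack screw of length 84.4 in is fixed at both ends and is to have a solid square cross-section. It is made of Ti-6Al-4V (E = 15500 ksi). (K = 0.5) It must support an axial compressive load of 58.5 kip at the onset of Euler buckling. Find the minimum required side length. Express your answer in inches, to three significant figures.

L_e = K·L = 0.5 × 84.4 = 42.20 in
Required I = P_cr·L_e²/(π²E) = 5.850×10^4 × 42.20² / (π² × 1.55×10^7) = 0.6810 in⁴
Solid square: I = a⁴/12  ⇒  a = (12I)^(1/4) = (12×0.6810)^(1/4) = 1.69 in

a ≈ 1.69 in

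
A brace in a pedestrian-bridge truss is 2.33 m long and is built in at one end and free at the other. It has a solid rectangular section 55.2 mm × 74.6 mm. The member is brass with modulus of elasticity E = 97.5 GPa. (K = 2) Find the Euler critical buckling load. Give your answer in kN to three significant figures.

P_cr ≈ 46.3 kN

Buckling occurs about the weak axis: I_min = h·b³/12 with b = 55.2 mm (the shorter side).
I_min = 74.6×55.2³/12 = 1.046×10^6 mm⁴
I = 1.046×10^6 mm⁴ = 1.046×10^-6 m⁴
Effective length L_e = K·L = 2 × 2.33 = 4.660 m
P_cr = π²EI / L_e² = π² × 97.5×10⁹ × 1.046×10^-6 / 4.660² = 4.633×10^4 N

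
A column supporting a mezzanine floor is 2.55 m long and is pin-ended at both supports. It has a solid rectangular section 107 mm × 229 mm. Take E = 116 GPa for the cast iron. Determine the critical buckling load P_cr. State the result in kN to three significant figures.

P_cr ≈ 4120 kN

Buckling occurs about the weak axis: I_min = h·b³/12 with b = 107 mm (the shorter side).
I_min = 229×107³/12 = 2.338×10^7 mm⁴
I = 2.338×10^7 mm⁴ = 2.338×10^-5 m⁴
Effective length L_e = K·L = 1 × 2.55 = 2.550 m
P_cr = π²EI / L_e² = π² × 116×10⁹ × 2.338×10^-5 / 2.550² = 4.116×10^6 N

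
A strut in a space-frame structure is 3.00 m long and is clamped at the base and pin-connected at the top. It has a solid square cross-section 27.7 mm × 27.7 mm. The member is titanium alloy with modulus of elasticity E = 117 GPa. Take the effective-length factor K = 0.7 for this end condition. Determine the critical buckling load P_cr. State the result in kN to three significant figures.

P_cr ≈ 12.8 kN

I = a⁴/12 = 27.7⁴/12 = 4.906×10^4 mm⁴
I = 4.906×10^4 mm⁴ = 4.906×10^-8 m⁴
Effective length L_e = K·L = 0.7 × 3.00 = 2.100 m
P_cr = π²EI / L_e² = π² × 117×10⁹ × 4.906×10^-8 / 2.100² = 1.285×10^4 N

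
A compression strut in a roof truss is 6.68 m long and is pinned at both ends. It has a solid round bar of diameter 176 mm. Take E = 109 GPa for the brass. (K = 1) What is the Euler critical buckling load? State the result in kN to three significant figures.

P_cr ≈ 1140 kN

I = πd⁴/64 = π×176⁴/64 = 4.710×10^7 mm⁴
I = 4.710×10^7 mm⁴ = 4.710×10^-5 m⁴
Effective length L_e = K·L = 1 × 6.68 = 6.680 m
P_cr = π²EI / L_e² = π² × 109×10⁹ × 4.710×10^-5 / 6.680² = 1.136×10^6 N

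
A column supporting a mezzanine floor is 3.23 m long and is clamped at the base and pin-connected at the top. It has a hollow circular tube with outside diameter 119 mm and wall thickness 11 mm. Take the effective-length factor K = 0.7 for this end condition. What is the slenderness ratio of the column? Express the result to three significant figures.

λ ≈ 58.9

Inner diameter d_i = 119 − 2×11 = 97.00 mm
I = π(d_o⁴ − d_i⁴)/64 = π(119⁴ − 97.00⁴)/64 = 5.498×10^6 mm⁴
A = 3.732×10^3 mm²;  r_min = √(I/A) = √(5.498×10^6/3.732×10^3) = 38.38 mm
L_e = K·L = 0.7 × 3.23 m = 2.261 m = 2261.0 mm
λ = L_e / r_min = 2261.0 / 38.38 = 58.9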